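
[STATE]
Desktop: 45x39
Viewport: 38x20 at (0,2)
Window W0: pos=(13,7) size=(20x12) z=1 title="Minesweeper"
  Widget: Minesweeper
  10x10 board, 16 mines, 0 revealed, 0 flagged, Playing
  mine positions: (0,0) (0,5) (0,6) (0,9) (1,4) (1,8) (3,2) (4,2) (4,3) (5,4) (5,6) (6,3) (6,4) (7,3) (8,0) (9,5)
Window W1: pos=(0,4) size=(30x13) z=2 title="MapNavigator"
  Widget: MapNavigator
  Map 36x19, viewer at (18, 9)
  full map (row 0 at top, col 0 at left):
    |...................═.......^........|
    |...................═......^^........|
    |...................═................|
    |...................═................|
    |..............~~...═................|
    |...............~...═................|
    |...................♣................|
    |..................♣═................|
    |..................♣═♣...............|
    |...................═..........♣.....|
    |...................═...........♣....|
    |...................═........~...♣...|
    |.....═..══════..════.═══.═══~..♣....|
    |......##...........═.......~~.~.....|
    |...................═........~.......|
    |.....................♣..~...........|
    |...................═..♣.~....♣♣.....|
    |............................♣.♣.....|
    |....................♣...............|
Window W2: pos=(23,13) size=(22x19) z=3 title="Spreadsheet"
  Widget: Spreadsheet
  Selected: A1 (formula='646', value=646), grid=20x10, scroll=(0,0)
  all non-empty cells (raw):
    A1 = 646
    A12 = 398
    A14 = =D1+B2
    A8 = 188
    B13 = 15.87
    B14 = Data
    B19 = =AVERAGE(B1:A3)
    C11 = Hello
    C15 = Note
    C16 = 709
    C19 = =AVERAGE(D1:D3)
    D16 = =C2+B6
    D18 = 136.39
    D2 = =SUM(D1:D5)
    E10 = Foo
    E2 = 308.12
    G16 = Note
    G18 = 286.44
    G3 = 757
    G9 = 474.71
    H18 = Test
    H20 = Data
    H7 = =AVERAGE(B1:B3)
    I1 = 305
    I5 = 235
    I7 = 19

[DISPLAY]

                                      
                                      
┏━━━━━━━━━━━━━━━━━━━━━━━━━━━━┓        
┃ MapNavigator               ┃        
┠────────────────────────────┨        
┃...........~...═............┃━━┓     
┃...............♣............┃  ┃     
┃..............♣═............┃──┨     
┃..............♣═♣...........┃  ┃     
┃..............@═..........♣.┃  ┃     
┃...............═...........♣┃  ┃     
┃...............═......┏━━━━━━━━━━━━━━
┃.═..══════..════.═══.═┃ Spreadsheet  
┃..##...........═......┠──────────────
┗━━━━━━━━━━━━━━━━━━━━━━┃A1: 646       
             ┃■■■■■■■■■┃       A      
             ┗━━━━━━━━━┃--------------
                       ┃  1    [646]  
                       ┃  2        0  
                       ┃  3        0  


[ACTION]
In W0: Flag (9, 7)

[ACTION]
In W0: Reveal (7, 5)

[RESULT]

                                      
                                      
┏━━━━━━━━━━━━━━━━━━━━━━━━━━━━┓        
┃ MapNavigator               ┃        
┠────────────────────────────┨        
┃...........~...═............┃━━┓     
┃...............♣............┃  ┃     
┃..............♣═............┃──┨     
┃..............♣═♣...........┃  ┃     
┃..............@═..........♣.┃  ┃     
┃...............═...........♣┃  ┃     
┃...............═......┏━━━━━━━━━━━━━━
┃.═..══════..════.═══.═┃ Spreadsheet  
┃..##...........═......┠──────────────
┗━━━━━━━━━━━━━━━━━━━━━━┃A1: 646       
             ┃■■■■■1■■■┃       A      
             ┗━━━━━━━━━┃--------------
                       ┃  1    [646]  
                       ┃  2        0  
                       ┃  3        0  


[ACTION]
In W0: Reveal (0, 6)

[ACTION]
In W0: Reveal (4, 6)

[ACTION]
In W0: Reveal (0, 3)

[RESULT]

                                      
                                      
┏━━━━━━━━━━━━━━━━━━━━━━━━━━━━┓        
┃ MapNavigator               ┃        
┠────────────────────────────┨        
┃...........~...═............┃━━┓     
┃...............♣............┃  ┃     
┃..............♣═............┃──┨     
┃..............♣═♣...........┃  ┃     
┃..............@═..........♣.┃  ┃     
┃...............═...........♣┃  ┃     
┃...............═......┏━━━━━━━━━━━━━━
┃.═..══════..════.═══.═┃ Spreadsheet  
┃..##...........═......┠──────────────
┗━━━━━━━━━━━━━━━━━━━━━━┃A1: 646       
             ┃■■■✹■1■■■┃       A      
             ┗━━━━━━━━━┃--------------
                       ┃  1    [646]  
                       ┃  2        0  
                       ┃  3        0  


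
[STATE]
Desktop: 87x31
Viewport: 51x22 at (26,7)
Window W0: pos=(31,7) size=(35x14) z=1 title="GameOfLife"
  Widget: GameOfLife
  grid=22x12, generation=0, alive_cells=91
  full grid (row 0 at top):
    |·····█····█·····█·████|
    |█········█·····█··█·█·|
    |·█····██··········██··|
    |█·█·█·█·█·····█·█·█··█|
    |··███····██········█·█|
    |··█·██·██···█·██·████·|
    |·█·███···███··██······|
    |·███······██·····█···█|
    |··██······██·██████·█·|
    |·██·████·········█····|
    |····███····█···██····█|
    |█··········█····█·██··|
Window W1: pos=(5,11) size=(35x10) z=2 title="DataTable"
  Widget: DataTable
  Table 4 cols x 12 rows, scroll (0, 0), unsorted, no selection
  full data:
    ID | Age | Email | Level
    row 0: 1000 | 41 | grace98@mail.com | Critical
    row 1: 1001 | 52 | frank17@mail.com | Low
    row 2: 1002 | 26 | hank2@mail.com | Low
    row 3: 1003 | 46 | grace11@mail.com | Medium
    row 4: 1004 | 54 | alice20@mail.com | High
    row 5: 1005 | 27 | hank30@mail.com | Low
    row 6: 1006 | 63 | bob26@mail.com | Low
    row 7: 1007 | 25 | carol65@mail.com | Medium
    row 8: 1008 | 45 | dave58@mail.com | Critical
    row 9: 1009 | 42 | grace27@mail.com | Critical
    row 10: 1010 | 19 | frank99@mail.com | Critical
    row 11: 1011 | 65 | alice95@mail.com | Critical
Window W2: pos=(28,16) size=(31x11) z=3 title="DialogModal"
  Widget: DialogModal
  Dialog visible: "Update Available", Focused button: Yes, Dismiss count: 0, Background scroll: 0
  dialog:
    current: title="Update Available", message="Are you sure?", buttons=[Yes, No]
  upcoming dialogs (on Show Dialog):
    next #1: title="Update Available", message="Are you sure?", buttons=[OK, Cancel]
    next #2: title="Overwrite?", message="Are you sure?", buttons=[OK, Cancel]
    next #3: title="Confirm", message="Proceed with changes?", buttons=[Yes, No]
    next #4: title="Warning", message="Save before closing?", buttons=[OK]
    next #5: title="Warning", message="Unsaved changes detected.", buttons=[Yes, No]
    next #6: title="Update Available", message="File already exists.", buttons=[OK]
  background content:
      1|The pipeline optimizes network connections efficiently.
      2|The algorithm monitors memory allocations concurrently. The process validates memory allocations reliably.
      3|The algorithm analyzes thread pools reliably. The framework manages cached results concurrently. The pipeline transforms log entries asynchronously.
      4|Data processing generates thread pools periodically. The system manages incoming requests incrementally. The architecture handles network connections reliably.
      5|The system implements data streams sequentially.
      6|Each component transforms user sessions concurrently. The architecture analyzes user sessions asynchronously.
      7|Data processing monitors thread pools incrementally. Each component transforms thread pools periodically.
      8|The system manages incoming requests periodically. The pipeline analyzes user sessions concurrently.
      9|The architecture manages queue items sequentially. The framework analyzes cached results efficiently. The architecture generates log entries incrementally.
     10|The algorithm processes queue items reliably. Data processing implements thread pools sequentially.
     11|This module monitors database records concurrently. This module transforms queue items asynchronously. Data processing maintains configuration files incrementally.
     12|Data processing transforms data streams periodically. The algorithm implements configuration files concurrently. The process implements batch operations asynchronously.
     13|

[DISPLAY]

     ┏━━━━━━━━━━━━━━━━━━━━━━━━━━━━━━━━━┓           
     ┃ GameOfLife                      ┃           
     ┠─────────────────────────────────┨           
     ┃Gen: 0                           ┃           
━━━━━━━━━━━━━┓·█·····█··█·█·           ┃           
             ┃··········██··           ┃           
─────────────┨█·····█·█·█··█           ┃           
     │Level  ┃·██········█·█           ┃           
─────┼───────┃█···█·██·████·           ┃           
l.┏━━━━━━━━━━━━━━━━━━━━━━━━━━━━━┓      ┃           
l.┃ DialogModal                 ┃      ┃           
co┠─────────────────────────────┨      ┃           
l.┃The pipeline optimizes networ┃      ┃           
━━┃The ┌──────────────────┐emory┃━━━━━━┛           
  ┃The │ Update Available │hread┃                  
  ┃Data│  Are you sure?   │s thr┃                  
  ┃The │    [Yes]  No     │ta st┃                  
  ┃Each└──────────────────┘s use┃                  
  ┃Data processing monitors thre┃                  
  ┗━━━━━━━━━━━━━━━━━━━━━━━━━━━━━┛                  
                                                   
                                                   


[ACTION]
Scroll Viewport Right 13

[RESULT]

━━━━━━━━━━━━━━━━━━━━━━━━━━━━━┓                     
eOfLife                      ┃                     
─────────────────────────────┨                     
 0                           ┃                     
━━━┓·█·····█··█·█·           ┃                     
   ┃··········██··           ┃                     
───┨█·····█·█·█··█           ┃                     
l  ┃·██········█·█           ┃                     
───┃█···█·██·████·           ┃                     
━━━━━━━━━━━━━━━━━━━━━━┓      ┃                     
Modal                 ┃      ┃                     
──────────────────────┨      ┃                     
eline optimizes networ┃      ┃                     
────────────────┐emory┃━━━━━━┛                     
pdate Available │hread┃                            
Are you sure?   │s thr┃                            
  [Yes]  No     │ta st┃                            
────────────────┘s use┃                            
ocessing monitors thre┃                            
━━━━━━━━━━━━━━━━━━━━━━┛                            
                                                   
                                                   


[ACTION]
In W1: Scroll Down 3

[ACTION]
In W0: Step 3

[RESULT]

━━━━━━━━━━━━━━━━━━━━━━━━━━━━━┓                     
eOfLife                      ┃                     
─────────────────────────────┨                     
 3                           ┃                     
━━━┓·········█···█           ┃                     
   ┃██·····█····█·           ┃                     
───┨·██···██····█·           ┃                     
l  ┃██····█·█···█·           ┃                     
───┃█··········███           ┃                     
━━━━━━━━━━━━━━━━━━━━━━┓      ┃                     
Modal                 ┃      ┃                     
──────────────────────┨      ┃                     
eline optimizes networ┃      ┃                     
────────────────┐emory┃━━━━━━┛                     
pdate Available │hread┃                            
Are you sure?   │s thr┃                            
  [Yes]  No     │ta st┃                            
────────────────┘s use┃                            
ocessing monitors thre┃                            
━━━━━━━━━━━━━━━━━━━━━━┛                            
                                                   
                                                   


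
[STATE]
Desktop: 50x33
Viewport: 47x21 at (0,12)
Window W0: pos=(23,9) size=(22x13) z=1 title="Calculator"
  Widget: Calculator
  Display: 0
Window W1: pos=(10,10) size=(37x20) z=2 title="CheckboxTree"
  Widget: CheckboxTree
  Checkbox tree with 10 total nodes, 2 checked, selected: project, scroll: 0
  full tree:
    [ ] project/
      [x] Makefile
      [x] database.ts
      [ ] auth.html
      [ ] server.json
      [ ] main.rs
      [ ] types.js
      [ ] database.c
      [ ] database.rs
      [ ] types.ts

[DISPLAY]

          ┠───────────────────────────────────┨
          ┃>[-] project/                      ┃
          ┃   [x] Makefile                    ┃
          ┃   [x] database.ts                 ┃
          ┃   [ ] auth.html                   ┃
          ┃   [ ] server.json                 ┃
          ┃   [ ] main.rs                     ┃
          ┃   [ ] types.js                    ┃
          ┃   [ ] database.c                  ┃
          ┃   [ ] database.rs                 ┃
          ┃   [ ] types.ts                    ┃
          ┃                                   ┃
          ┃                                   ┃
          ┃                                   ┃
          ┃                                   ┃
          ┃                                   ┃
          ┃                                   ┃
          ┗━━━━━━━━━━━━━━━━━━━━━━━━━━━━━━━━━━━┛
                                               
                                               
                                               


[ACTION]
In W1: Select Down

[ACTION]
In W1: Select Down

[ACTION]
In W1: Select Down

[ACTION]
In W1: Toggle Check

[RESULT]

          ┠───────────────────────────────────┨
          ┃ [-] project/                      ┃
          ┃   [x] Makefile                    ┃
          ┃   [x] database.ts                 ┃
          ┃>  [x] auth.html                   ┃
          ┃   [ ] server.json                 ┃
          ┃   [ ] main.rs                     ┃
          ┃   [ ] types.js                    ┃
          ┃   [ ] database.c                  ┃
          ┃   [ ] database.rs                 ┃
          ┃   [ ] types.ts                    ┃
          ┃                                   ┃
          ┃                                   ┃
          ┃                                   ┃
          ┃                                   ┃
          ┃                                   ┃
          ┃                                   ┃
          ┗━━━━━━━━━━━━━━━━━━━━━━━━━━━━━━━━━━━┛
                                               
                                               
                                               


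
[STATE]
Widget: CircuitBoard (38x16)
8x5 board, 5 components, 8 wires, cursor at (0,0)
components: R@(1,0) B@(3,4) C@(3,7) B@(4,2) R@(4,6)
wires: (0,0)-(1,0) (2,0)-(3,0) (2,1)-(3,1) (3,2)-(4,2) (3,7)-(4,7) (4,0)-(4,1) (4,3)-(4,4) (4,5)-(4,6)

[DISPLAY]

   0 1 2 3 4 5 6 7                    
0  [.]                                
    │                                 
1   R                                 
                                      
2   ·   ·                             
    │   │                             
3   ·   ·   ·       B           C     
            │                   │     
4   · ─ ·   B   · ─ ·   · ─ R   ·     
Cursor: (0,0)                         
                                      
                                      
                                      
                                      
                                      


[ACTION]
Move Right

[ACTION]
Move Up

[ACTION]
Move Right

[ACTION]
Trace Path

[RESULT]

   0 1 2 3 4 5 6 7                    
0   ·      [.]                        
    │                                 
1   R                                 
                                      
2   ·   ·                             
    │   │                             
3   ·   ·   ·       B           C     
            │                   │     
4   · ─ ·   B   · ─ ·   · ─ R   ·     
Cursor: (0,2)  Trace: No connections  
                                      
                                      
                                      
                                      
                                      


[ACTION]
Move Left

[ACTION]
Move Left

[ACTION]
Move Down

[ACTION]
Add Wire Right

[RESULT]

   0 1 2 3 4 5 6 7                    
0   ·                                 
    │                                 
1  [R]─ ·                             
                                      
2   ·   ·                             
    │   │                             
3   ·   ·   ·       B           C     
            │                   │     
4   · ─ ·   B   · ─ ·   · ─ R   ·     
Cursor: (1,0)  Trace: No connections  
                                      
                                      
                                      
                                      
                                      


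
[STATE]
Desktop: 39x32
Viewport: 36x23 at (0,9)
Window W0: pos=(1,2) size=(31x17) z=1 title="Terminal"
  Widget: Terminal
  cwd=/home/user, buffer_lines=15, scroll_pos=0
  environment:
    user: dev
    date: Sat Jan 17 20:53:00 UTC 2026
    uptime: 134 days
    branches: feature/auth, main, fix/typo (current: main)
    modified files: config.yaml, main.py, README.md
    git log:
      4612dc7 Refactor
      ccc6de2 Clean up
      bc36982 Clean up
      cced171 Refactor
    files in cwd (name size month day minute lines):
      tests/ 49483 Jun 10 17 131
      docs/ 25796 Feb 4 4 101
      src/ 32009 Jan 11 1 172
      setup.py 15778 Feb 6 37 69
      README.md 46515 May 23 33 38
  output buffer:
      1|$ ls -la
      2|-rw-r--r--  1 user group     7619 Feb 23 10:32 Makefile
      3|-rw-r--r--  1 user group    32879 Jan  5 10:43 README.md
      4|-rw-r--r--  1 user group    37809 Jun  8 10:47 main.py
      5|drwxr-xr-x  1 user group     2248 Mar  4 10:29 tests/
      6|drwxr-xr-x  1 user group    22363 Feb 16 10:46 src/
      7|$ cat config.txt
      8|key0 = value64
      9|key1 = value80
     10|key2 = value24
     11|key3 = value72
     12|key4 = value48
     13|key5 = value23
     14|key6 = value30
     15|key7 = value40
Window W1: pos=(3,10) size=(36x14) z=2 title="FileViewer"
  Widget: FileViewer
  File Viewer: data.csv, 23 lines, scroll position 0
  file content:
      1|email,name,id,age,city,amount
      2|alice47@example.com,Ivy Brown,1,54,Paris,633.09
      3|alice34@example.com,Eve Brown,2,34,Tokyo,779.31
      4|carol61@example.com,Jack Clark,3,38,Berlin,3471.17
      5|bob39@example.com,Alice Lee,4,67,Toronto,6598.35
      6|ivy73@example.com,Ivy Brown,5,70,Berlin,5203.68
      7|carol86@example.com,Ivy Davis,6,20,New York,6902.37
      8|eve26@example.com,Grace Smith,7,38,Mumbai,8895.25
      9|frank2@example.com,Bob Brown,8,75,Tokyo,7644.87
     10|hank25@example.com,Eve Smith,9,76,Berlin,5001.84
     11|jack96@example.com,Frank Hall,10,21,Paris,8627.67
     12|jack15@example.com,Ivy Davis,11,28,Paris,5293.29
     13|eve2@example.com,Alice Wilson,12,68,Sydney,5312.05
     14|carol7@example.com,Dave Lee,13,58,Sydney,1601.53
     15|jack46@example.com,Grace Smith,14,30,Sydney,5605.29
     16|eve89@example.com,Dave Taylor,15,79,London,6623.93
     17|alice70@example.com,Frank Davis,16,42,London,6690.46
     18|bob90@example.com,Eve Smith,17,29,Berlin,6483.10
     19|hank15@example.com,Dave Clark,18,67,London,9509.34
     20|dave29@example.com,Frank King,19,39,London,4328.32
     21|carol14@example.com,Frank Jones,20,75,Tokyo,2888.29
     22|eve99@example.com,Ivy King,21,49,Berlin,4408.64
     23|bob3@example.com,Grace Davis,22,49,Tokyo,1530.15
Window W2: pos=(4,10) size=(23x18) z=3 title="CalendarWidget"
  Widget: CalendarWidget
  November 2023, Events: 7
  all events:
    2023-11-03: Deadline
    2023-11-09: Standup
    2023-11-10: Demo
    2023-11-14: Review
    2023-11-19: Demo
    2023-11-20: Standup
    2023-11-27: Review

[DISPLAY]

 ┃drwxr-xr-x  1 user group     ┃    
 ┃d┏┏━━━━━━━━━━━━━━━━━━━━━┓━━━━━━━━━
 ┃$┃┃ CalendarWidget      ┃         
 ┃k┠┠─────────────────────┨─────────
 ┃k┃┃    November 2023    ┃amount   
 ┃k┃┃Mo Tu We Th Fr Sa Su ┃ Brown,1,
 ┃k┃┃       1  2  3*  4  5┃ Brown,2,
 ┃k┃┃ 6  7  8  9* 10* 11 1┃k Clark,3
 ┃k┃┃13 14* 15 16 17 18 19┃ Lee,4,67
 ┗━┃┃20* 21 22 23 24 25 26┃rown,5,70
   ┃┃27* 28 29 30         ┃ Davis,6,
   ┃┃                     ┃ Smith,7,
   ┃┃                     ┃Brown,8,7
   ┃┃                     ┃Smith,9,7
   ┗┃                     ┃━━━━━━━━━
    ┃                     ┃         
    ┃                     ┃         
    ┃                     ┃         
    ┗━━━━━━━━━━━━━━━━━━━━━┛         
                                    
                                    
                                    
                                    


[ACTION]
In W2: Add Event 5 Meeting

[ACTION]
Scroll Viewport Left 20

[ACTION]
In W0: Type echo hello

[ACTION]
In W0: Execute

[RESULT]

 ┃key2 = value24               ┃    
 ┃k┏┏━━━━━━━━━━━━━━━━━━━━━┓━━━━━━━━━
 ┃k┃┃ CalendarWidget      ┃         
 ┃k┠┠─────────────────────┨─────────
 ┃k┃┃    November 2023    ┃amount   
 ┃k┃┃Mo Tu We Th Fr Sa Su ┃ Brown,1,
 ┃$┃┃       1  2  3*  4  5┃ Brown,2,
 ┃h┃┃ 6  7  8  9* 10* 11 1┃k Clark,3
 ┃$┃┃13 14* 15 16 17 18 19┃ Lee,4,67
 ┗━┃┃20* 21 22 23 24 25 26┃rown,5,70
   ┃┃27* 28 29 30         ┃ Davis,6,
   ┃┃                     ┃ Smith,7,
   ┃┃                     ┃Brown,8,7
   ┃┃                     ┃Smith,9,7
   ┗┃                     ┃━━━━━━━━━
    ┃                     ┃         
    ┃                     ┃         
    ┃                     ┃         
    ┗━━━━━━━━━━━━━━━━━━━━━┛         
                                    
                                    
                                    
                                    


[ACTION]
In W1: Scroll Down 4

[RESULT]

 ┃key2 = value24               ┃    
 ┃k┏┏━━━━━━━━━━━━━━━━━━━━━┓━━━━━━━━━
 ┃k┃┃ CalendarWidget      ┃         
 ┃k┠┠─────────────────────┨─────────
 ┃k┃┃    November 2023    ┃ Lee,4,67
 ┃k┃┃Mo Tu We Th Fr Sa Su ┃rown,5,70
 ┃$┃┃       1  2  3*  4  5┃ Davis,6,
 ┃h┃┃ 6  7  8  9* 10* 11 1┃ Smith,7,
 ┃$┃┃13 14* 15 16 17 18 19┃Brown,8,7
 ┗━┃┃20* 21 22 23 24 25 26┃Smith,9,7
   ┃┃27* 28 29 30         ┃k Hall,10
   ┃┃                     ┃Davis,11,
   ┃┃                     ┃Wilson,12
   ┃┃                     ┃ Lee,13,5
   ┗┃                     ┃━━━━━━━━━
    ┃                     ┃         
    ┃                     ┃         
    ┃                     ┃         
    ┗━━━━━━━━━━━━━━━━━━━━━┛         
                                    
                                    
                                    
                                    


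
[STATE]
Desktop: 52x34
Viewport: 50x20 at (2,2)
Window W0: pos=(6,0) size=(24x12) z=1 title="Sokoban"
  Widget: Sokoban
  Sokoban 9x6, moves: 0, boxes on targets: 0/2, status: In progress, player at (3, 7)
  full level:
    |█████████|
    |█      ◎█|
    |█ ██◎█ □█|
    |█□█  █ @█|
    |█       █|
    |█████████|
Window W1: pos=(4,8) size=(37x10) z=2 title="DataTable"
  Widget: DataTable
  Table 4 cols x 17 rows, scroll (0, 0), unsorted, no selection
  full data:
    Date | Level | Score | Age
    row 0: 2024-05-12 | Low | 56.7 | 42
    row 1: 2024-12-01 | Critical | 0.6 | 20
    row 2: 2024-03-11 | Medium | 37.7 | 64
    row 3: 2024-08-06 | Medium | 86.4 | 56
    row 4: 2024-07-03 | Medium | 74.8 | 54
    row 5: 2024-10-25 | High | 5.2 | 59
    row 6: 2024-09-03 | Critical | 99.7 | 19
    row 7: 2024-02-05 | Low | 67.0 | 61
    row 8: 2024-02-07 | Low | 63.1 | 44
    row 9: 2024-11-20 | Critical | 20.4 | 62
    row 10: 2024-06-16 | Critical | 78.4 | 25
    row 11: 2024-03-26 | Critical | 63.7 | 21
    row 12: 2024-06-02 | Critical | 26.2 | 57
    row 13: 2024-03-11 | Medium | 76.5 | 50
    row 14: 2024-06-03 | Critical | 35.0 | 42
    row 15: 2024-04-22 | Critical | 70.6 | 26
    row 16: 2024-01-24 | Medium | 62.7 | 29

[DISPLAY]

    ┠──────────────────────┨                      
    ┃█████████             ┃                      
    ┃█      ◎█             ┃                      
    ┃█ ██◎█ □█             ┃                      
    ┃█□█  █ @█             ┃                      
    ┃█       █             ┃                      
  ┏━━━━━━━━━━━━━━━━━━━━━━━━━━━━━━━━━━━┓           
  ┃ DataTable                         ┃           
  ┠───────────────────────────────────┨           
  ┃Date      │Level   │Score│Age      ┃           
  ┃──────────┼────────┼─────┼───      ┃           
  ┃2024-05-12│Low     │56.7 │42       ┃           
  ┃2024-12-01│Critical│0.6  │20       ┃           
  ┃2024-03-11│Medium  │37.7 │64       ┃           
  ┃2024-08-06│Medium  │86.4 │56       ┃           
  ┗━━━━━━━━━━━━━━━━━━━━━━━━━━━━━━━━━━━┛           
                                                  
                                                  
                                                  
                                                  


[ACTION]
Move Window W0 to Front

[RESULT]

    ┠──────────────────────┨                      
    ┃█████████             ┃                      
    ┃█      ◎█             ┃                      
    ┃█ ██◎█ □█             ┃                      
    ┃█□█  █ @█             ┃                      
    ┃█       █             ┃                      
  ┏━┃█████████             ┃━━━━━━━━━━┓           
  ┃ ┃Moves: 0  0/2         ┃          ┃           
  ┠─┃                      ┃──────────┨           
  ┃D┗━━━━━━━━━━━━━━━━━━━━━━┛│Age      ┃           
  ┃──────────┼────────┼─────┼───      ┃           
  ┃2024-05-12│Low     │56.7 │42       ┃           
  ┃2024-12-01│Critical│0.6  │20       ┃           
  ┃2024-03-11│Medium  │37.7 │64       ┃           
  ┃2024-08-06│Medium  │86.4 │56       ┃           
  ┗━━━━━━━━━━━━━━━━━━━━━━━━━━━━━━━━━━━┛           
                                                  
                                                  
                                                  
                                                  


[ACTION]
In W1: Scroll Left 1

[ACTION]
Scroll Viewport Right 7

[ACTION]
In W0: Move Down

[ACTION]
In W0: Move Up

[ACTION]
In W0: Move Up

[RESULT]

    ┠──────────────────────┨                      
    ┃█████████             ┃                      
    ┃█      ■█             ┃                      
    ┃█ ██◎█ @█             ┃                      
    ┃█□█  █  █             ┃                      
    ┃█       █             ┃                      
  ┏━┃█████████             ┃━━━━━━━━━━┓           
  ┃ ┃Moves: 3  1/2         ┃          ┃           
  ┠─┃                      ┃──────────┨           
  ┃D┗━━━━━━━━━━━━━━━━━━━━━━┛│Age      ┃           
  ┃──────────┼────────┼─────┼───      ┃           
  ┃2024-05-12│Low     │56.7 │42       ┃           
  ┃2024-12-01│Critical│0.6  │20       ┃           
  ┃2024-03-11│Medium  │37.7 │64       ┃           
  ┃2024-08-06│Medium  │86.4 │56       ┃           
  ┗━━━━━━━━━━━━━━━━━━━━━━━━━━━━━━━━━━━┛           
                                                  
                                                  
                                                  
                                                  


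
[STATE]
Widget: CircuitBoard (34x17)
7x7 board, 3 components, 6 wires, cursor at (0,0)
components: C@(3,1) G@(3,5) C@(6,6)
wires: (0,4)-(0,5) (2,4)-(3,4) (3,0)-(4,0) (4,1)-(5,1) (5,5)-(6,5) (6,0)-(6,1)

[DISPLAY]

   0 1 2 3 4 5 6                  
0  [.]              · ─ ·         
                                  
1                                 
                                  
2                   ·             
                    │             
3   ·   C           ·   G         
    │                             
4   ·   ·                         
        │                         
5       ·               ·         
                        │         
6   · ─ ·               ·   C     
Cursor: (0,0)                     
                                  
                                  


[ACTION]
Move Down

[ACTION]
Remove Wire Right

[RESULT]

   0 1 2 3 4 5 6                  
0                   · ─ ·         
                                  
1  [.]                            
                                  
2                   ·             
                    │             
3   ·   C           ·   G         
    │                             
4   ·   ·                         
        │                         
5       ·               ·         
                        │         
6   · ─ ·               ·   C     
Cursor: (1,0)                     
                                  
                                  


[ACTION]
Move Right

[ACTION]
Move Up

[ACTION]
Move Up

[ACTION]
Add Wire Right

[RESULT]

   0 1 2 3 4 5 6                  
0      [.]─ ·       · ─ ·         
                                  
1                                 
                                  
2                   ·             
                    │             
3   ·   C           ·   G         
    │                             
4   ·   ·                         
        │                         
5       ·               ·         
                        │         
6   · ─ ·               ·   C     
Cursor: (0,1)                     
                                  
                                  


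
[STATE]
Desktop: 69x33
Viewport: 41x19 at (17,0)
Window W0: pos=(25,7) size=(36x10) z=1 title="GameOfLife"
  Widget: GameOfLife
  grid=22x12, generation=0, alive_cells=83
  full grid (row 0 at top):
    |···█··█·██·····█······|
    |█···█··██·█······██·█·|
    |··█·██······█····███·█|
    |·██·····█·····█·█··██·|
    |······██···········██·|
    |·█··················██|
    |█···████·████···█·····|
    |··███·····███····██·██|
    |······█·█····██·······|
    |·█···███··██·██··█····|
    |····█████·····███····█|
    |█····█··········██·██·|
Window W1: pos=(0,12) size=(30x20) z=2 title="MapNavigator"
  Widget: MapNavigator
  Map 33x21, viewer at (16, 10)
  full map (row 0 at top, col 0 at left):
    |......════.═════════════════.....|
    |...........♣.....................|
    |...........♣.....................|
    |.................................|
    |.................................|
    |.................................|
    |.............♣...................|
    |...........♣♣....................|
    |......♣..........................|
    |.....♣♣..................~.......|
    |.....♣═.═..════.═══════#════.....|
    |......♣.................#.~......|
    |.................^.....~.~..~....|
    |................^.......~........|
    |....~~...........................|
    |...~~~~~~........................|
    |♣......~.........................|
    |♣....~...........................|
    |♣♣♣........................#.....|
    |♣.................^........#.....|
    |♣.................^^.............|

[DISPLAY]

                                         
                                         
                                         
                                         
                                         
                                         
                                         
        ┏━━━━━━━━━━━━━━━━━━━━━━━━━━━━━━━━
        ┃ GameOfLife                     
        ┠────────────────────────────────
        ┃Gen: 0                          
        ┃·██·····█·····█·█··██·          
━━━━━━━━━━━━┓··██···········██·          
            ┃················██          
────────────┨████·████···█·····          
............┃█·····███····██·██          
............┃━━━━━━━━━━━━━━━━━━━━━━━━━━━━
............┃                            
............┃                            


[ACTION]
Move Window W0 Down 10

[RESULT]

                                         
                                         
                                         
                                         
                                         
                                         
                                         
                                         
                                         
                                         
                                         
                                         
━━━━━━━━━━━━┓                            
            ┃                            
────────────┨                            
............┃                            
............┃                            
............┃━━━━━━━━━━━━━━━━━━━━━━━━━━━━
............┃eOfLife                     


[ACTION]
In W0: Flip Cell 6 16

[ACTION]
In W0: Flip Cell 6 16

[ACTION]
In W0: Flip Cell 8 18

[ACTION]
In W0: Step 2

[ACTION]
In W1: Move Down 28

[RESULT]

                                         
                                         
                                         
                                         
                                         
                                         
                                         
                                         
                                         
                                         
                                         
                                         
━━━━━━━━━━━━┓                            
            ┃                            
────────────┨                            
.....~.~..~.┃                            
......~.....┃                            
............┃━━━━━━━━━━━━━━━━━━━━━━━━━━━━
............┃eOfLife                     


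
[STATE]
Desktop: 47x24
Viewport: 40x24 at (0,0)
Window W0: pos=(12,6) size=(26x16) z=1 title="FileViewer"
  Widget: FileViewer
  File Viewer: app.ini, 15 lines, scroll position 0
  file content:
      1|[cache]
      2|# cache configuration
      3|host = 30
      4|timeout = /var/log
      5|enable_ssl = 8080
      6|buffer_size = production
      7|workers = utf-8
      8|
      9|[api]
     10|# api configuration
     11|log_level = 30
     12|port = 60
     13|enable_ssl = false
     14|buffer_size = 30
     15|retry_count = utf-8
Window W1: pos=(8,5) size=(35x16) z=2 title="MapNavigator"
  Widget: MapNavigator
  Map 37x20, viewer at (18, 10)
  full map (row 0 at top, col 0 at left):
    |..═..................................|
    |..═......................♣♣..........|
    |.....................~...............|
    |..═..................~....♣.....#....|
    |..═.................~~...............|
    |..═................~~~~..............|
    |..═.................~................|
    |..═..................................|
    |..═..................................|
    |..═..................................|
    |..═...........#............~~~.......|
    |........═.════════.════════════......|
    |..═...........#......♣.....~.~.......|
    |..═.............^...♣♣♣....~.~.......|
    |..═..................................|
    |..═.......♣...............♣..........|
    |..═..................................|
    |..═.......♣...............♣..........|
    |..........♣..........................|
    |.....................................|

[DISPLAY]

                                        
                                        
                                        
                                        
                                        
        ┏━━━━━━━━━━━━━━━━━━━━━━━━━━━━━━━
        ┃ MapNavigator                  
        ┠───────────────────────────────
        ┃═.................~~...........
        ┃═................~~~~..........
        ┃═.................~............
        ┃═..............................
        ┃═..............................
        ┃═..............................
        ┃═...........#...@........~~~...
        ┃......═.════════.════════════..
        ┃═...........#......♣.....~.~...
        ┃═.............^...♣♣♣....~.~...
        ┃═..............................
        ┃═.......♣...............♣......
        ┗━━━━━━━━━━━━━━━━━━━━━━━━━━━━━━━
            ┗━━━━━━━━━━━━━━━━━━━━━━━━┛  
                                        
                                        


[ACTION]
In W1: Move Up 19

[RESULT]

                                        
                                        
                                        
                                        
                                        
        ┏━━━━━━━━━━━━━━━━━━━━━━━━━━━━━━━
        ┃ MapNavigator                  
        ┠───────────────────────────────
        ┃                               
        ┃                               
        ┃                               
        ┃                               
        ┃                               
        ┃                               
        ┃═...............@..............
        ┃═......................♣♣......
        ┃...................~...........
        ┃═..................~....♣.....#
        ┃═.................~~...........
        ┃═................~~~~..........
        ┗━━━━━━━━━━━━━━━━━━━━━━━━━━━━━━━
            ┗━━━━━━━━━━━━━━━━━━━━━━━━┛  
                                        
                                        


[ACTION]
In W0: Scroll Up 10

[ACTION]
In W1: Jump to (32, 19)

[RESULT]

                                        
                                        
                                        
                                        
                                        
        ┏━━━━━━━━━━━━━━━━━━━━━━━━━━━━━━━
        ┃ MapNavigator                  
        ┠───────────────────────────────
        ┃^...♣♣♣....~.~.......          
        ┃.....................          
        ┃..........♣..........          
        ┃.....................          
        ┃..........♣..........          
        ┃.....................          
        ┃................@....          
        ┃                               
        ┃                               
        ┃                               
        ┃                               
        ┃                               
        ┗━━━━━━━━━━━━━━━━━━━━━━━━━━━━━━━
            ┗━━━━━━━━━━━━━━━━━━━━━━━━┛  
                                        
                                        
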